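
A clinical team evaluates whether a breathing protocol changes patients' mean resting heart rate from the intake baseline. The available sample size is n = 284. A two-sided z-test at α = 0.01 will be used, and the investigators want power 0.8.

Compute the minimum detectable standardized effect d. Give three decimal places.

Required noncentrality: δ = z_{0.005} + z_{0.20} = 2.576 + 0.842 = 3.417.
(Lower-tail contribution to power is negligible for δ > 0.)
δ = d·√n ⇒ d = δ/√n = 3.417/√284 = 0.2028.

d ≈ 0.203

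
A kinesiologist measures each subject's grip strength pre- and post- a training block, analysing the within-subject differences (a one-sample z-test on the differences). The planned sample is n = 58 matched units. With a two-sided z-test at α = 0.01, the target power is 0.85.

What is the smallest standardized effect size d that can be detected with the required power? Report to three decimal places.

d ≈ 0.474

Required noncentrality: δ = z_{0.005} + z_{0.15} = 2.576 + 1.036 = 3.612.
(Lower-tail contribution to power is negligible for δ > 0.)
δ = d·√n ⇒ d = δ/√n = 3.612/√58 = 0.4743.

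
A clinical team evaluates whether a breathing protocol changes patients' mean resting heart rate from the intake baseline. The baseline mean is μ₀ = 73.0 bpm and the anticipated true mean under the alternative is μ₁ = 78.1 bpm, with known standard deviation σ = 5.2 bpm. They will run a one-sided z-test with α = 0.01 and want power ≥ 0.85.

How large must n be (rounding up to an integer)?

n = 12

Standardized effect: d = |μ₁ − μ₀| / σ = |78.1 − 73.0| / 5.2 = 0.9808
For power 0.85 need Φ(δ − z_{0.01}) = 0.85, so δ = z_{0.01} + z_{0.15} = 2.326 + 1.036 = 3.363.
δ = d·√n ⇒ n = (δ/d)² = (3.363 / 0.9808)² = 11.76.
Rounding up, n = 12.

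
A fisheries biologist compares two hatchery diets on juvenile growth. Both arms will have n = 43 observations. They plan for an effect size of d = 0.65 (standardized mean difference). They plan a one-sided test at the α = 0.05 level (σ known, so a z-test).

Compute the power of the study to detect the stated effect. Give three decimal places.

Noncentrality parameter: δ = d·√(n/2) = 0.65 × √(43/2) = 3.0139
One-sided α = 0.05 → critical value z_{0.05} = 1.645.
Power = P(Z > 1.645 − δ) = Φ(1.369) = 0.9145.

Power ≈ 0.915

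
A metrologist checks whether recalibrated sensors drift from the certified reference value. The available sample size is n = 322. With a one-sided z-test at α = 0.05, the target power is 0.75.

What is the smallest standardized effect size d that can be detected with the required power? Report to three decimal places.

d ≈ 0.129

Required noncentrality: δ = z_{0.05} + z_{0.25} = 1.645 + 0.674 = 2.319.
δ = d·√n ⇒ d = δ/√n = 2.319/√322 = 0.1293.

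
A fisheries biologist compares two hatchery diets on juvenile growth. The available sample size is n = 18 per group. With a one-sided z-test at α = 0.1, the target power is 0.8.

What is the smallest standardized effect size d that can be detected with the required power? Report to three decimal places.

d ≈ 0.708

Required noncentrality: δ = z_{0.1} + z_{0.20} = 1.282 + 0.842 = 2.123.
δ = d·√(n/2) ⇒ d = δ/√(n/2) = 2.123/√(18/2) = 0.7077.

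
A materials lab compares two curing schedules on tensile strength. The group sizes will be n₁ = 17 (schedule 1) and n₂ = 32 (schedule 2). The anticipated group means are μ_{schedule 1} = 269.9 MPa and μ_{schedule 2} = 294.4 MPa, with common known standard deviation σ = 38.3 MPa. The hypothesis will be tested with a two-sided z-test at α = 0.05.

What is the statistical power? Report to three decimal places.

Standardized effect: d = |μ_{schedule 1} − μ_{schedule 2}| / σ = |269.9 − 294.4| / 38.3 = 0.6397
Noncentrality parameter: δ = d / √(1/n₁ + 1/n₂) = 0.6397 / √(1/17 + 1/32) = 2.1314
Critical value for a two-sided test at α = 0.05: z_{α/2} = 1.960.
Power = Φ(δ − 1.960) + Φ(−δ − 1.960) = Φ(0.171) + Φ(-4.091) = 0.5681 + 0.0000 = 0.5681.

Power ≈ 0.568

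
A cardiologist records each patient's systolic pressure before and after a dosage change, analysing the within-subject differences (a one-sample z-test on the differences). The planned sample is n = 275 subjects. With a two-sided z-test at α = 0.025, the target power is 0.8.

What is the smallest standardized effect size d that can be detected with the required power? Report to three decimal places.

Required noncentrality: δ = z_{0.0125} + z_{0.20} = 2.241 + 0.842 = 3.083.
(The second rejection-region term Φ(−δ − z_{α/2}) is negligible and dropped.)
δ = d·√n ⇒ d = δ/√n = 3.083/√275 = 0.1859.

d ≈ 0.186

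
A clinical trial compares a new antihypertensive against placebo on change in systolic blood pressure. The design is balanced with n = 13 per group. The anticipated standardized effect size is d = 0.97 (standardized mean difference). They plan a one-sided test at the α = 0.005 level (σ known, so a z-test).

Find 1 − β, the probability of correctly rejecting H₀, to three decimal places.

Noncentrality parameter: δ = d·√(n/2) = 0.97 × √(13/2) = 2.4730
One-sided α = 0.005 → critical value z_{0.005} = 2.576.
Power = Φ(δ − 2.576) = Φ(-0.103) = 0.4591.

Power ≈ 0.459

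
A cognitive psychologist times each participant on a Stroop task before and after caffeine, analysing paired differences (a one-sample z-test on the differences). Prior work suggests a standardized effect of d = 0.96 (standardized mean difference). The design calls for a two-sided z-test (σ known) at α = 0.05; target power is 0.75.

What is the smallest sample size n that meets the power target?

For power 0.75 need Φ(δ − z_{0.025}) = 0.75, so δ = z_{0.025} + z_{0.25} = 1.960 + 0.674 = 2.634.
(Ignoring the negligible lower-tail rejection probability gives the usual closed-form inversion.)
δ = d·√n ⇒ n = (δ/d)² = (2.634 / 0.96)² = 7.53.
Round up to the next whole unit.

n = 8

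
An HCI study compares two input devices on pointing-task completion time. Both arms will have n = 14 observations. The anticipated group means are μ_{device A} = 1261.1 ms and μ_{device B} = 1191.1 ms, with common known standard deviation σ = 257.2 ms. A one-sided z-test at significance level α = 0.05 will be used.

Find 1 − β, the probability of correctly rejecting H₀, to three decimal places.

Standardized effect: d = |μ_{device A} − μ_{device B}| / σ = |1261.1 − 1191.1| / 257.2 = 0.2722
Noncentrality parameter: δ = d·√(n/2) = 0.2722 × √(14/2) = 0.7201
Critical value for a one-sided test at α = 0.05: z_α = 1.645.
Power = P(Z > 1.645 − δ) = Φ(-0.925) = 0.1775.

Power ≈ 0.178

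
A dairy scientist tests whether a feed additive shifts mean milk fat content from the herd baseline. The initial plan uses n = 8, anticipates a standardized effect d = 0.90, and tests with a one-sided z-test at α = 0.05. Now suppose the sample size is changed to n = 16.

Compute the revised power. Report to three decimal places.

Power ≈ 0.975

With n = 16: δ = d·√n = 0.90 × √16 = 3.6000. Critical value z_{0.05} = 1.645.
Revised power = Φ(δ − 1.645) = Φ(1.955) = 0.9747.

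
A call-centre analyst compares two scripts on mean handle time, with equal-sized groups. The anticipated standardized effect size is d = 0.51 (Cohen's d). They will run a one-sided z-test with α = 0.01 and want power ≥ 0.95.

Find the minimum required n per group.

n = 122 per group

For power 0.95 need Φ(δ − z_{0.01}) = 0.95, so δ = z_{0.01} + z_{0.05} = 2.326 + 1.645 = 3.971.
δ = d·√(n/2) ⇒ n = 2(δ/d)² = 2 × (3.971 / 0.51)² = 121.26.
Round up to the next whole unit.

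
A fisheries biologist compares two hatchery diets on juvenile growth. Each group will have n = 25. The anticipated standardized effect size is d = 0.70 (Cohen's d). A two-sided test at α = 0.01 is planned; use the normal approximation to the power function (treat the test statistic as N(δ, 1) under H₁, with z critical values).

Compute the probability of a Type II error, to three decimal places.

Noncentrality parameter: δ = d·√(n/2) = 0.70 × √(25/2) = 2.4749
Critical value for a two-sided test at α = 0.01: z_{α/2} = 2.576.
Power = Φ(δ − 2.576) + Φ(−δ − 2.576) = Φ(-0.101) + Φ(-5.051) = 0.4598 + 0.0000 = 0.4598.
Type II error: β = 1 − power = 1 − 0.4598 = 0.5402.

β ≈ 0.540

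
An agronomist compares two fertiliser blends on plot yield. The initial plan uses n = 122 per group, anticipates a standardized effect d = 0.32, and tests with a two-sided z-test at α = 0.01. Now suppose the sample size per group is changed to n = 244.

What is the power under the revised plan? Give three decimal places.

Power ≈ 0.831

With n = 244 per group: δ = d·√(n/2) = 0.32 × √(244/2) = 3.5345. Critical value z_{0.005} = 2.576.
Revised power = Φ(δ − 2.576) + Φ(−δ − 2.576) = Φ(0.959) + Φ(-6.110) = 0.8311 + 0.0000 = 0.8311.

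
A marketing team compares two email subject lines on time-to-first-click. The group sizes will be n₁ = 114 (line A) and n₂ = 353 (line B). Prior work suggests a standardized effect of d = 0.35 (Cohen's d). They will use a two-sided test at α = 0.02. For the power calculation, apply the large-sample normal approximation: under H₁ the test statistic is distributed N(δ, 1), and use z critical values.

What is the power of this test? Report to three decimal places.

Power ≈ 0.822

Noncentrality parameter: δ = d / √(1/n₁ + 1/n₂) = 0.35 / √(1/114 + 1/353) = 3.2490
Critical value for a two-sided test at α = 0.02: z_{α/2} = 2.326.
Power = Φ(δ − 2.326) + Φ(−δ − 2.326) = Φ(0.923) + Φ(-5.575) = 0.8219 + 0.0000 = 0.8219.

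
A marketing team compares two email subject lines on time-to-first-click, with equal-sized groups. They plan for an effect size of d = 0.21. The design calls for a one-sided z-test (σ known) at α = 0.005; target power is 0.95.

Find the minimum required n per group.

For power 0.95 need Φ(δ − z_{0.005}) = 0.95, so δ = z_{0.005} + z_{0.05} = 2.576 + 1.645 = 4.221.
δ = d·√(n/2) ⇒ n = 2(δ/d)² = 2 × (4.221 / 0.21)² = 807.90.
Round up to the next whole unit.

n = 808 per group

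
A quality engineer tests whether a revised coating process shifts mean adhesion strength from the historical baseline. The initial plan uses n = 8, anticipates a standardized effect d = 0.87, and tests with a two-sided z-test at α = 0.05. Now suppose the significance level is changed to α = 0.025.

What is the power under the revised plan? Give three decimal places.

Power ≈ 0.587

δ = d·√n = 0.87 × √8 = 2.4607 (unchanged). New critical value: z_{0.0125} = 2.241.
Revised power = Φ(δ − 2.241) + Φ(−δ − 2.241) = Φ(0.219) + Φ(-4.702) = 0.5868 + 0.0000 = 0.5868.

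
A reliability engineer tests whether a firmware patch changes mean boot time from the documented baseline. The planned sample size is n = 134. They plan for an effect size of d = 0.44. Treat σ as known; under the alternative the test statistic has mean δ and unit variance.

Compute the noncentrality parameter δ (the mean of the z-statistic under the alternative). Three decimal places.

The noncentrality parameter scales effect size by the design's sample-size factor: δ = d·√n = 0.44 × √134 = 5.0934

δ ≈ 5.093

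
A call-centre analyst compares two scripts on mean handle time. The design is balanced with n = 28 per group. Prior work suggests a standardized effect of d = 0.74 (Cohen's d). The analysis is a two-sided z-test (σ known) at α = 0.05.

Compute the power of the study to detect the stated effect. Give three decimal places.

Noncentrality parameter: δ = d·√(n/2) = 0.74 × √(28/2) = 2.7688
Two-sided α = 0.05 → critical value z_{0.025} = 1.960.
Power = Φ(δ − 1.960) + Φ(−δ − 1.960) = Φ(0.809) + Φ(-4.729) = 0.7907 + 0.0000 = 0.7907.

Power ≈ 0.791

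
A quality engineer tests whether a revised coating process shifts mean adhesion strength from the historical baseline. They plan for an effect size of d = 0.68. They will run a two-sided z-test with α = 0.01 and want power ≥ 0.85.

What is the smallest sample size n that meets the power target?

Set Φ(δ − 2.576) = 0.85; then δ − 2.576 = Φ⁻¹(0.85) = 1.036, giving δ = 3.612.
(The Φ(−δ − z_{α/2}) term is vanishingly small for δ > 0 and is dropped in the standard sample-size formula.)
δ = d·√n ⇒ n = (δ/d)² = (3.612 / 0.68)² = 28.22.
Rounding up, n = 29.

n = 29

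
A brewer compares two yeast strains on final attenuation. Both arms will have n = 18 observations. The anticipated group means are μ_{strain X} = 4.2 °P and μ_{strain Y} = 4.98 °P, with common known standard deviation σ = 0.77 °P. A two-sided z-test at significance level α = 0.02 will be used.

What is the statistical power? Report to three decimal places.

Power ≈ 0.762

Standardized effect: d = |μ_{strain X} − μ_{strain Y}| / σ = |4.2 − 4.98| / 0.77 = 1.0130
Noncentrality parameter: δ = d·√(n/2) = 1.0130 × √(18/2) = 3.0390
Critical value for a two-sided test at α = 0.02: z_{α/2} = 2.326.
Power = Φ(δ − 2.326) + Φ(−δ − 2.326) = Φ(0.713) + Φ(-5.365) = 0.7620 + 0.0000 = 0.7620.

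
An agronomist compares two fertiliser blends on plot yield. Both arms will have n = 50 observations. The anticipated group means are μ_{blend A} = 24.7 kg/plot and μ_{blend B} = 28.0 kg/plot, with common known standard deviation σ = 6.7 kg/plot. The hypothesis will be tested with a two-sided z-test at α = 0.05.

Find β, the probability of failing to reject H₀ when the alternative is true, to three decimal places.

β ≈ 0.308

Standardized effect: d = |μ_{blend A} − μ_{blend B}| / σ = |24.7 − 28.0| / 6.7 = 0.4925
Noncentrality parameter: δ = d·√(n/2) = 0.4925 × √(50/2) = 2.4627
Critical value for a two-sided test at α = 0.05: z_{α/2} = 1.960.
Power = Φ(δ − 1.960) + Φ(−δ − 1.960) = Φ(0.503) + Φ(-4.423) = 0.6924 + 0.0000 = 0.6924.
Type II error: β = 1 − power = 1 − 0.6924 = 0.3076.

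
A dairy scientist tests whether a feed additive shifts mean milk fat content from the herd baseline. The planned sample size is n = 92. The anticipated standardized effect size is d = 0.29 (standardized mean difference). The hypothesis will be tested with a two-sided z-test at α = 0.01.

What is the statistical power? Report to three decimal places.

Power ≈ 0.582

Noncentrality parameter: δ = d·√n = 0.29 × √92 = 2.7816
Critical value for a two-sided test at α = 0.01: z_{α/2} = 2.576.
Power = Φ(δ − 2.576) + Φ(−δ − 2.576) = Φ(0.206) + Φ(-5.357) = 0.5815 + 0.0000 = 0.5815.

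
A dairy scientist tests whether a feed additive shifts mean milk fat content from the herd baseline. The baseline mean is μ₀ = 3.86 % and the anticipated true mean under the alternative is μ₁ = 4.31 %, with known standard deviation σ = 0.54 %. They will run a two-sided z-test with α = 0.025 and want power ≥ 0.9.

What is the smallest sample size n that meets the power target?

Standardized effect: d = |μ₁ − μ₀| / σ = |4.31 − 3.86| / 0.54 = 0.8333
Set Φ(δ − 2.241) = 0.9; then δ − 2.241 = Φ⁻¹(0.9) = 1.282, giving δ = 3.523.
(For δ > 0 the lower-tail rejection region contributes negligibly to power, so the one-term inversion is standard.)
δ = d·√n ⇒ n = (δ/d)² = (3.523 / 0.8333)² = 17.87.
Round up to the next whole unit.

n = 18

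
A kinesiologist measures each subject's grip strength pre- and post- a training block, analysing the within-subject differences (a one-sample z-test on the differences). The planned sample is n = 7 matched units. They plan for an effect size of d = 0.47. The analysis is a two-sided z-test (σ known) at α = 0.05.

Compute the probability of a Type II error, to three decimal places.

β ≈ 0.762

Noncentrality parameter: δ = d·√n = 0.47 × √7 = 1.2435
Critical value for a two-sided test at α = 0.05: z_{α/2} = 1.960.
Power = Φ(δ − 1.960) + Φ(−δ − 1.960) = Φ(-0.716) + Φ(-3.203) = 0.2369 + 0.0007 = 0.2375.
Type II error: β = 1 − power = 1 − 0.2375 = 0.7625.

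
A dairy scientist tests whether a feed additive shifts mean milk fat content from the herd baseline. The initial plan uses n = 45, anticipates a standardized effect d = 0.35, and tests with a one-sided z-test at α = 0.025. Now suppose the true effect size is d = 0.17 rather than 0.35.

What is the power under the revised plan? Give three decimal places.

With d = 0.17: δ = d·√n = 0.17 × √45 = 1.1404. Critical value z_{0.025} = 1.960.
Revised power = P(Z > 1.960 − δ) = Φ(-0.820) = 0.2062.

Power ≈ 0.206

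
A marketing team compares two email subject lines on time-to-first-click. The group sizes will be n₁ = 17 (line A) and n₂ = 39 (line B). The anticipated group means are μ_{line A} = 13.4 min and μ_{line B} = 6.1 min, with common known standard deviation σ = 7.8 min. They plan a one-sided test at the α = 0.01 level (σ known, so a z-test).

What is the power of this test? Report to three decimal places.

Standardized effect: d = |μ_{line A} − μ_{line B}| / σ = |13.4 − 6.1| / 7.8 = 0.9359
Noncentrality parameter: δ = d / √(1/n₁ + 1/n₂) = 0.9359 / √(1/17 + 1/39) = 3.2203
One-sided α = 0.01 → critical value z_{0.01} = 2.326.
Power = Φ(δ − 2.326) = Φ(0.894) = 0.8143.

Power ≈ 0.814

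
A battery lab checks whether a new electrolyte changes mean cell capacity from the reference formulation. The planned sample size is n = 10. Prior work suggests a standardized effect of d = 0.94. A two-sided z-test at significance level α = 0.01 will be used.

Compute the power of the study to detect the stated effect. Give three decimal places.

Noncentrality parameter: δ = d·√n = 0.94 × √10 = 2.9725
Two-sided α = 0.01 → critical value z_{0.005} = 2.576.
Power = Φ(δ − 2.576) + Φ(−δ − 2.576) = Φ(0.397) + Φ(-5.548) = 0.6542 + 0.0000 = 0.6542.

Power ≈ 0.654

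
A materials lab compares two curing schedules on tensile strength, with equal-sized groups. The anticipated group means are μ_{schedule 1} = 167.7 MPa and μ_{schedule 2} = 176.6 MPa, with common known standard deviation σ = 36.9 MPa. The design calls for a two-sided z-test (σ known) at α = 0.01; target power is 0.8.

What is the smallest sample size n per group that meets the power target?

Standardized effect: d = |μ_{schedule 1} − μ_{schedule 2}| / σ = |167.7 − 176.6| / 36.9 = 0.2412
For power 0.8 need Φ(δ − z_{0.005}) = 0.8, so δ = z_{0.005} + z_{0.20} = 2.576 + 0.842 = 3.417.
(For δ > 0 the lower-tail rejection region contributes negligibly to power, so the one-term inversion is standard.)
δ = d·√(n/2) ⇒ n = 2(δ/d)² = 2 × (3.417 / 0.2412)² = 401.52.
Rounding up, n = 402 per group.

n = 402 per group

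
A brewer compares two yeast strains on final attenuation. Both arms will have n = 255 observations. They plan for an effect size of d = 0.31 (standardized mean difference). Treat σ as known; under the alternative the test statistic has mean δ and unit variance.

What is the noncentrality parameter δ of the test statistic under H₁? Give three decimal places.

δ ≈ 3.500

δ = d·√(n/2) = 0.31 × √(255/2) = 3.5004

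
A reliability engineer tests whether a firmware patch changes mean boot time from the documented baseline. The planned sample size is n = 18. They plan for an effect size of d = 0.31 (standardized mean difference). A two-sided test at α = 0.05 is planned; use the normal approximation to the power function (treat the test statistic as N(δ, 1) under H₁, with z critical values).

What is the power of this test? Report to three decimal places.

Power ≈ 0.260

Noncentrality parameter: δ = d·√n = 0.31 × √18 = 1.3152
Two-sided α = 0.05 → critical value z_{0.025} = 1.960.
Power = Φ(δ − 1.960) + Φ(−δ − 1.960) = Φ(-0.645) + Φ(-3.275) = 0.2595 + 0.0005 = 0.2601.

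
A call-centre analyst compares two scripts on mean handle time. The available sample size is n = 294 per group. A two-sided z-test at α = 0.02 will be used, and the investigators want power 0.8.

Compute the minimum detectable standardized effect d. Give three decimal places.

d ≈ 0.261

Required noncentrality: δ = z_{0.01} + z_{0.20} = 2.326 + 0.842 = 3.168.
(Lower-tail contribution to power is negligible for δ > 0.)
δ = d·√(n/2) ⇒ d = δ/√(n/2) = 3.168/√(294/2) = 0.2613.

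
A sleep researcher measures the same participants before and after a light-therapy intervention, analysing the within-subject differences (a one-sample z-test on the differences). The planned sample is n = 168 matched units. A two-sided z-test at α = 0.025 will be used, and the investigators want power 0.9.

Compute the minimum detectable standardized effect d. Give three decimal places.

d ≈ 0.272

Need Φ(δ − 2.241) = 0.9, so δ = 2.241 + 1.282 = 3.523.
(The second rejection-region term Φ(−δ − z_{α/2}) is negligible and dropped.)
δ = d·√n ⇒ d = δ/√n = 3.523/√168 = 0.2718.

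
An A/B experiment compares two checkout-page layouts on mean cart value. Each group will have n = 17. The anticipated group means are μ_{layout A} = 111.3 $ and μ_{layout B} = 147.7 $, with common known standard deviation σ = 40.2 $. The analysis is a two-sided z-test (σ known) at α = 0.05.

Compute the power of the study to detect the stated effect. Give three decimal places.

Standardized effect: d = |μ_{layout A} − μ_{layout B}| / σ = |111.3 − 147.7| / 40.2 = 0.9055
Noncentrality parameter: δ = d·√(n/2) = 0.9055 × √(17/2) = 2.6399
Two-sided α = 0.05 → critical value z_{0.025} = 1.960.
Power = Φ(δ − 1.960) + Φ(−δ − 1.960) = Φ(0.680) + Φ(-4.600) = 0.7517 + 0.0000 = 0.7517.

Power ≈ 0.752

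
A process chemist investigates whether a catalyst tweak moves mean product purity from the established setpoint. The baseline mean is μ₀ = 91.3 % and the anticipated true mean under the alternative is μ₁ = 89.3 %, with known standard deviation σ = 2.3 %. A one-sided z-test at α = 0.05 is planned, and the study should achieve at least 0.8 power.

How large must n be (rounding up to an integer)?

n = 9

Standardized effect: d = |μ₁ − μ₀| / σ = |89.3 − 91.3| / 2.3 = 0.8696
For power 0.8 need Φ(δ − z_{0.05}) = 0.8, so δ = z_{0.05} + z_{0.20} = 1.645 + 0.842 = 2.486.
δ = d·√n ⇒ n = (δ/d)² = (2.486 / 0.8696)² = 8.18.
Rounding up, n = 9.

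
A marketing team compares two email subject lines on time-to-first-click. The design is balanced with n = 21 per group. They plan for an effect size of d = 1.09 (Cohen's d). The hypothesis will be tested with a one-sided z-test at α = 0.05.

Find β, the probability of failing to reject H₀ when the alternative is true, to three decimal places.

Noncentrality parameter: δ = d·√(n/2) = 1.09 × √(21/2) = 3.5320
Critical value for a one-sided test at α = 0.05: z_α = 1.645.
Power = Φ(δ − 1.645) = Φ(1.887) = 0.9704.
Type II error: β = 1 − power = 1 − 0.9704 = 0.0296.

β ≈ 0.030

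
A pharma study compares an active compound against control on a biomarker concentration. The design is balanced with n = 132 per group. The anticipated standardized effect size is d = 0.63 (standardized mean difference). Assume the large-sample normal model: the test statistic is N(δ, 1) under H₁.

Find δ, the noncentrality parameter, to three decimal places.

δ ≈ 5.118

δ = d·√(n/2) = 0.63 × √(132/2) = 5.1181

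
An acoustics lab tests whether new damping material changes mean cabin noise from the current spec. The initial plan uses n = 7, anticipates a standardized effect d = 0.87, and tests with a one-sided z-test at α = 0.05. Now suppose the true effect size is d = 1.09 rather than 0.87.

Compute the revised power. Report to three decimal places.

Power ≈ 0.892

With d = 1.09: δ = d·√n = 1.09 × √7 = 2.8839. Critical value z_{0.05} = 1.645.
Revised power = P(Z > 1.645 − δ) = Φ(1.239) = 0.8923.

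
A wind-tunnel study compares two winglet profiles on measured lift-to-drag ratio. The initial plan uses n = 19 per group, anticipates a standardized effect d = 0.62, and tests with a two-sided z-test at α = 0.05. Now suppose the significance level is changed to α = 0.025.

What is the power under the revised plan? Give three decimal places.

Power ≈ 0.371

δ = d·√(n/2) = 0.62 × √(19/2) = 1.9110 (unchanged). New critical value: z_{0.0125} = 2.241.
Revised power = Φ(δ − 2.241) + Φ(−δ − 2.241) = Φ(-0.330) + Φ(-4.152) = 0.3705 + 0.0000 = 0.3706.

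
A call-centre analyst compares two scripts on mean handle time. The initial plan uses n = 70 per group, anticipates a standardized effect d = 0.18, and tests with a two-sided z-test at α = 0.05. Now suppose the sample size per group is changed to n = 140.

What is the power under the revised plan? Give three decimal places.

Power ≈ 0.325

With n = 140 per group: δ = d·√(n/2) = 0.18 × √(140/2) = 1.5060. Critical value z_{0.025} = 1.960.
Revised power = Φ(δ − 1.960) + Φ(−δ − 1.960) = Φ(-0.454) + Φ(-3.466) = 0.3249 + 0.0003 = 0.3252.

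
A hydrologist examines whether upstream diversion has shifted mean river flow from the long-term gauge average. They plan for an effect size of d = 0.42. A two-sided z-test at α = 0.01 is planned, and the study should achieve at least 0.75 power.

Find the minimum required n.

For power 0.75 need Φ(δ − z_{0.005}) = 0.75, so δ = z_{0.005} + z_{0.25} = 2.576 + 0.674 = 3.250.
(The Φ(−δ − z_{α/2}) term is vanishingly small for δ > 0 and is dropped in the standard sample-size formula.)
δ = d·√n ⇒ n = (δ/d)² = (3.250 / 0.42)² = 59.89.
Rounding up, n = 60.

n = 60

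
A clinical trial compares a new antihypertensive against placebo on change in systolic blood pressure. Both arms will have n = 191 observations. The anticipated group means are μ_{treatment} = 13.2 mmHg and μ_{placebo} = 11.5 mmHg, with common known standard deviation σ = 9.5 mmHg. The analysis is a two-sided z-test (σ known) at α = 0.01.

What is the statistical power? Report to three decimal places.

Standardized effect: d = |μ_{treatment} − μ_{placebo}| / σ = |13.2 − 11.5| / 9.5 = 0.1789
Noncentrality parameter: δ = d·√(n/2) = 0.1789 × √(191/2) = 1.7487
Two-sided α = 0.01 → critical value z_{0.005} = 2.576.
Power = Φ(δ − 2.576) + Φ(−δ − 2.576) = Φ(-0.827) + Φ(-4.325) = 0.2041 + 0.0000 = 0.2041.

Power ≈ 0.204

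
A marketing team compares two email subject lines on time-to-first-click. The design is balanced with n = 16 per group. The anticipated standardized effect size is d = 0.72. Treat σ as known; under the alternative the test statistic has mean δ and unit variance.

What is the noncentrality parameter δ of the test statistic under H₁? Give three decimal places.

δ ≈ 2.036

The noncentrality parameter scales effect size by the design's sample-size factor: δ = d·√(n/2) = 0.72 × √(16/2) = 2.0365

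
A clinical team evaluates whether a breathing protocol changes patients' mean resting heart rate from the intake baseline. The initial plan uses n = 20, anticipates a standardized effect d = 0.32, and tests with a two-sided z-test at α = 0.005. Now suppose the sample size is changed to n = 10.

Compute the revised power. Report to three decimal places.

With n = 10: δ = d·√n = 0.32 × √10 = 1.0119. Critical value z_{0.0025} = 2.807.
Revised power = Φ(δ − 2.807) + Φ(−δ − 2.807) = Φ(-1.795) + Φ(-3.819) = 0.0363 + 0.0001 = 0.0364.

Power ≈ 0.036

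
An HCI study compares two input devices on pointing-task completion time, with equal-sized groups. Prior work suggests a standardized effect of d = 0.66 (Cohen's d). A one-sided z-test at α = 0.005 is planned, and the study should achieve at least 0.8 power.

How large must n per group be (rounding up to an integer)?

Set Φ(δ − 2.576) = 0.8; then δ − 2.576 = Φ⁻¹(0.8) = 0.842, giving δ = 3.417.
δ = d·√(n/2) ⇒ n = 2(δ/d)² = 2 × (3.417 / 0.66)² = 53.62.
Round up to the next whole unit.

n = 54 per group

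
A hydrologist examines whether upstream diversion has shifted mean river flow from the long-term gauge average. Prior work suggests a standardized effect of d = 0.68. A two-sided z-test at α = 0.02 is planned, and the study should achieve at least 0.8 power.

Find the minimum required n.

For power 0.8 need Φ(δ − z_{0.01}) = 0.8, so δ = z_{0.01} + z_{0.20} = 2.326 + 0.842 = 3.168.
(The Φ(−δ − z_{α/2}) term is vanishingly small for δ > 0 and is dropped in the standard sample-size formula.)
δ = d·√n ⇒ n = (δ/d)² = (3.168 / 0.68)² = 21.70.
Round up to the next whole unit.

n = 22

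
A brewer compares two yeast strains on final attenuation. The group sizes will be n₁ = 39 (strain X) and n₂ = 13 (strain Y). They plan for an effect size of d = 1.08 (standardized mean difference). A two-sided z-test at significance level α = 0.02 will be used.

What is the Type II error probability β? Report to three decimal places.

Noncentrality parameter: δ = d / √(1/n₁ + 1/n₂) = 1.08 / √(1/39 + 1/13) = 3.3723
Two-sided α = 0.02 → critical value z_{0.01} = 2.326.
Power = Φ(δ − 2.326) + Φ(−δ − 2.326) = Φ(1.046) + Φ(-5.699) = 0.8522 + 0.0000 = 0.8522.
Type II error: β = 1 − power = 1 − 0.8522 = 0.1478.

β ≈ 0.148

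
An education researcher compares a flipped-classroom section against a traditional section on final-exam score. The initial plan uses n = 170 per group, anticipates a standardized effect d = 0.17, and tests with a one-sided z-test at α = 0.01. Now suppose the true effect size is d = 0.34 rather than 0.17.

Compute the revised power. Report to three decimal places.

With d = 0.34: δ = d·√(n/2) = 0.34 × √(170/2) = 3.1346. Critical value z_{0.01} = 2.326.
Revised power = P(Z > 2.326 − δ) = Φ(0.808) = 0.7905.

Power ≈ 0.791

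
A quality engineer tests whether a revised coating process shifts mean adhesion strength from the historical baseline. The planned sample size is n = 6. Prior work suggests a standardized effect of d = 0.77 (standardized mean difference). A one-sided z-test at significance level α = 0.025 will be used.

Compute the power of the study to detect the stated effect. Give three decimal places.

Noncentrality parameter: δ = d·√n = 0.77 × √6 = 1.8861
Critical value for a one-sided test at α = 0.025: z_α = 1.960.
Power = Φ(δ − 1.960) = Φ(-0.074) = 0.4706.

Power ≈ 0.471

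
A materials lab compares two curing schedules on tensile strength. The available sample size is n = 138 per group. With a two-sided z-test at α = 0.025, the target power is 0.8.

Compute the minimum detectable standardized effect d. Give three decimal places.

d ≈ 0.371

Need Φ(δ − 2.241) = 0.8, so δ = 2.241 + 0.842 = 3.083.
(Lower-tail contribution to power is negligible for δ > 0.)
δ = d·√(n/2) ⇒ d = δ/√(n/2) = 3.083/√(138/2) = 0.3712.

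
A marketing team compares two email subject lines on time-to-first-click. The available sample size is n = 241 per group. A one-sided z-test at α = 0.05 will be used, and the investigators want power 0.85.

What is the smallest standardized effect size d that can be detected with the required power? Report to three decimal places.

d ≈ 0.244

Required noncentrality: δ = z_{0.05} + z_{0.15} = 1.645 + 1.036 = 2.681.
δ = d·√(n/2) ⇒ d = δ/√(n/2) = 2.681/√(241/2) = 0.2443.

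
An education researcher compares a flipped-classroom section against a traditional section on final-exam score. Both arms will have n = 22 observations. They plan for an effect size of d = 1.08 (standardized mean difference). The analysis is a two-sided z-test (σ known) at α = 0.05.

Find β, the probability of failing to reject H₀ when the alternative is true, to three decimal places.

Noncentrality parameter: δ = d·√(n/2) = 1.08 × √(22/2) = 3.5820
Two-sided α = 0.05 → critical value z_{0.025} = 1.960.
Power = Φ(δ − 1.960) + Φ(−δ − 1.960) = Φ(1.622) + Φ(-5.542) = 0.9476 + 0.0000 = 0.9476.
Type II error: β = 1 − power = 1 − 0.9476 = 0.0524.

β ≈ 0.052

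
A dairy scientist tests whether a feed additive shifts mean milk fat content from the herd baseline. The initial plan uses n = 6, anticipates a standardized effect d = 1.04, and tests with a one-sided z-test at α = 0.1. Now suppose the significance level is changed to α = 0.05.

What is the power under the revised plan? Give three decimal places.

δ = d·√n = 1.04 × √6 = 2.5475 (unchanged). New critical value: z_{0.05} = 1.645.
Revised power = P(Z > 1.645 − δ) = Φ(0.903) = 0.8166.

Power ≈ 0.817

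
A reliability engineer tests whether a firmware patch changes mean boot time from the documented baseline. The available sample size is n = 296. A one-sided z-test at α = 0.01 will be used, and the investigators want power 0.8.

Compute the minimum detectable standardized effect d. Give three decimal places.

Need Φ(δ − 2.326) = 0.8, so δ = 2.326 + 0.842 = 3.168.
δ = d·√n ⇒ d = δ/√n = 3.168/√296 = 0.1841.

d ≈ 0.184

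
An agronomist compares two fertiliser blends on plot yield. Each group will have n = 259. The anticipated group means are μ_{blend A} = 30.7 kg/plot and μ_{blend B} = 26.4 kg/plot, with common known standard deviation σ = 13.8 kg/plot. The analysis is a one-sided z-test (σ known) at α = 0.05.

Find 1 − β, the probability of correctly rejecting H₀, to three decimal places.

Standardized effect: d = |μ_{blend A} − μ_{blend B}| / σ = |30.7 − 26.4| / 13.8 = 0.3116
Noncentrality parameter: δ = d·√(n/2) = 0.3116 × √(259/2) = 3.5459
Critical value for a one-sided test at α = 0.05: z_α = 1.645.
Power = Φ(δ − 1.645) = Φ(1.901) = 0.9714.

Power ≈ 0.971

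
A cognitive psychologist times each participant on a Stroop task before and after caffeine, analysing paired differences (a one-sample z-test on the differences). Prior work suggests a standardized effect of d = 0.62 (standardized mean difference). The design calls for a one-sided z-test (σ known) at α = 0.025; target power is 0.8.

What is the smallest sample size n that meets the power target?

For power 0.8 need Φ(δ − z_{0.025}) = 0.8, so δ = z_{0.025} + z_{0.20} = 1.960 + 0.842 = 2.802.
δ = d·√n ⇒ n = (δ/d)² = (2.802 / 0.62)² = 20.42.
Rounding up, n = 21.

n = 21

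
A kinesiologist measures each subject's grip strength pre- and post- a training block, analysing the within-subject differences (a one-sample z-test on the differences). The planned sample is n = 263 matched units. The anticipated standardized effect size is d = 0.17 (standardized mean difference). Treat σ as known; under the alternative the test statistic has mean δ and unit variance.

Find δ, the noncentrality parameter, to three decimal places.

δ ≈ 2.757

δ = d·√n = 0.17 × √263 = 2.7569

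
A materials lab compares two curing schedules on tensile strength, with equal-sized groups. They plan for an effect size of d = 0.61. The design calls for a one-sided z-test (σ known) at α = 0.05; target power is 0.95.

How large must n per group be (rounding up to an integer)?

n = 59 per group

For power 0.95 need Φ(δ − z_{0.05}) = 0.95, so δ = z_{0.05} + z_{0.05} = 1.645 + 1.645 = 3.290.
δ = d·√(n/2) ⇒ n = 2(δ/d)² = 2 × (3.290 / 0.61)² = 58.17.
Rounding up, n = 59 per group.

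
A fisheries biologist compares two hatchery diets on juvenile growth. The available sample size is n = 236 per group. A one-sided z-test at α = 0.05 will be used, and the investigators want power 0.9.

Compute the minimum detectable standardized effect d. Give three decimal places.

Need Φ(δ − 1.645) = 0.9, so δ = 1.645 + 1.282 = 2.926.
δ = d·√(n/2) ⇒ d = δ/√(n/2) = 2.926/√(236/2) = 0.2694.

d ≈ 0.269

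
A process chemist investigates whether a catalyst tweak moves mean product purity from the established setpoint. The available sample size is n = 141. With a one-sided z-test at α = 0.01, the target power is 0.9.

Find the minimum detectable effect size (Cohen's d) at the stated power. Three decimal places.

Need Φ(δ − 2.326) = 0.9, so δ = 2.326 + 1.282 = 3.608.
δ = d·√n ⇒ d = δ/√n = 3.608/√141 = 0.3038.

d ≈ 0.304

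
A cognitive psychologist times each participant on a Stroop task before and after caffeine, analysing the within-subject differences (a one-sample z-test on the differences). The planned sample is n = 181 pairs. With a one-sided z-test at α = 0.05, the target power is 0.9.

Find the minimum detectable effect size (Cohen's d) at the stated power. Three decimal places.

d ≈ 0.218

Required noncentrality: δ = z_{0.05} + z_{0.10} = 1.645 + 1.282 = 2.926.
δ = d·√n ⇒ d = δ/√n = 2.926/√181 = 0.2175.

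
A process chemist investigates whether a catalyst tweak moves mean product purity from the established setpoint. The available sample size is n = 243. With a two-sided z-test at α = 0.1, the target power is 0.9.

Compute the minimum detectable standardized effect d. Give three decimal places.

Required noncentrality: δ = z_{0.05} + z_{0.10} = 1.645 + 1.282 = 2.926.
(The second rejection-region term Φ(−δ − z_{α/2}) is negligible and dropped.)
δ = d·√n ⇒ d = δ/√n = 2.926/√243 = 0.1877.

d ≈ 0.188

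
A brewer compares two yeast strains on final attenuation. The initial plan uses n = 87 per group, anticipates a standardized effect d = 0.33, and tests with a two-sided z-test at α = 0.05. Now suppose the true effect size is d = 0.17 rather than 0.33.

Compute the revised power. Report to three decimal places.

With d = 0.17: δ = d·√(n/2) = 0.17 × √(87/2) = 1.1212. Critical value z_{0.025} = 1.960.
Revised power = Φ(δ − 1.960) + Φ(−δ − 1.960) = Φ(-0.839) + Φ(-3.081) = 0.2008 + 0.0010 = 0.2018.

Power ≈ 0.202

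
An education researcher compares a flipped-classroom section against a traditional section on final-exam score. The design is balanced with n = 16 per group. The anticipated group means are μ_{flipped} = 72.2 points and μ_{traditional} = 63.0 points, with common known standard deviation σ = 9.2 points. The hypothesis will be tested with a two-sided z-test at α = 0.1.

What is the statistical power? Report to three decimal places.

Power ≈ 0.882

Standardized effect: d = |μ_{flipped} − μ_{traditional}| / σ = |72.2 − 63.0| / 9.2 = 1.0000
Noncentrality parameter: δ = d·√(n/2) = 1.0000 × √(16/2) = 2.8284
Critical value for a two-sided test at α = 0.1: z_{α/2} = 1.645.
Power = Φ(δ − 1.645) + Φ(−δ − 1.645) = Φ(1.184) + Φ(-4.473) = 0.8817 + 0.0000 = 0.8817.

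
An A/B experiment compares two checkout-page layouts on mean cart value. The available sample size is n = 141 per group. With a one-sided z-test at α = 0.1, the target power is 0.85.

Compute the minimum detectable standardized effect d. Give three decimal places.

Need Φ(δ − 1.282) = 0.85, so δ = 1.282 + 1.036 = 2.318.
δ = d·√(n/2) ⇒ d = δ/√(n/2) = 2.318/√(141/2) = 0.2761.

d ≈ 0.276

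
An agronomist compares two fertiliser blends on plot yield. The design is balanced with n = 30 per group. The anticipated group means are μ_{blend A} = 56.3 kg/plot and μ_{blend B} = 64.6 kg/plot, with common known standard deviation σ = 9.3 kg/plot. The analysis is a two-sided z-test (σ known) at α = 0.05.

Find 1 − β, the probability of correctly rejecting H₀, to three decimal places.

Power ≈ 0.933

Standardized effect: d = |μ_{blend A} − μ_{blend B}| / σ = |56.3 − 64.6| / 9.3 = 0.8925
Noncentrality parameter: δ = d·√(n/2) = 0.8925 × √(30/2) = 3.4565
Two-sided α = 0.05 → critical value z_{0.025} = 1.960.
Power = Φ(δ − 1.960) + Φ(−δ − 1.960) = Φ(1.497) + Φ(-5.416) = 0.9327 + 0.0000 = 0.9327.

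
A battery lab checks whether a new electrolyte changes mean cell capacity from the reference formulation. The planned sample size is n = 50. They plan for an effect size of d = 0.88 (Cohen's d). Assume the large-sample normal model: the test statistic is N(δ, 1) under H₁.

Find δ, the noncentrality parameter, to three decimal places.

δ ≈ 6.223

The noncentrality parameter scales effect size by the design's sample-size factor: δ = d·√n = 0.88 × √50 = 6.2225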